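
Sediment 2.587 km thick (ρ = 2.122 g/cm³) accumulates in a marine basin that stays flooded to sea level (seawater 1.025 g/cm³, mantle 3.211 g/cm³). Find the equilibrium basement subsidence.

Submarine loading: the sediment displaces seawater, and the subsidence is in turn flooded, so s (ρ_m − ρ_w) = t (ρ_sed − ρ_w).
s = 2.587 km × (2.122 − 1.025) / (3.211 − 1.025) = 1.3 km.

1.3 km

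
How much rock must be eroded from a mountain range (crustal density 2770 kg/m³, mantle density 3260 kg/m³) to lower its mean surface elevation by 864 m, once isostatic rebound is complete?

Net drop Δ = e − u = e − e ρ_c/ρ_m = e (ρ_m − ρ_c)/ρ_m.
e = Δ ρ_m/(ρ_m − ρ_c) = 864 m × 3260/490 = 5750 m.

5750 m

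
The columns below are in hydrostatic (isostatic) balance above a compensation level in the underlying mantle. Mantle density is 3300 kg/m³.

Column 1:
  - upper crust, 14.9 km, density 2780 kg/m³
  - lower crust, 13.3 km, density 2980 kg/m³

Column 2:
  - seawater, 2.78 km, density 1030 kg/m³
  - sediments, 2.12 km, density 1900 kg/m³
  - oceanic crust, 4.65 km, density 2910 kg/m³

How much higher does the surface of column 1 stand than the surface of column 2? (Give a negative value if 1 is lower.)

For any compensation level in the mantle, the mantle terms cancel and isostasy reduces to e = (Σt_1 − Σt_2) − (Σ(ρt)_1 − Σ(ρt)_2) / ρ_m.
Σt_1 = 28.2 km; Σt_2 = 9.55 km; Σ(ρt)_1 = 81056; Σ(ρt)_2 = 20422.9 (in km·kg/m³).
e = (28.2 − 9.55) − (81056 − 20422.9) / 3300 = 0.276 km.

0.276 km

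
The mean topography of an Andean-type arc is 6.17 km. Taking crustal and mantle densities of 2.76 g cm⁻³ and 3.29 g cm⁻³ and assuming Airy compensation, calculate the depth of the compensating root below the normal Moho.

32.1 km

Balancing pressure at the compensation depth: the weight of the topography is balanced by the buoyancy of the root, ρ_c h = (ρ_m − ρ_c) r.
r = h · ρ_c / (ρ_m − ρ_c) = 6.17 km × 2.76 / (3.29 − 2.76) = 32.1 km.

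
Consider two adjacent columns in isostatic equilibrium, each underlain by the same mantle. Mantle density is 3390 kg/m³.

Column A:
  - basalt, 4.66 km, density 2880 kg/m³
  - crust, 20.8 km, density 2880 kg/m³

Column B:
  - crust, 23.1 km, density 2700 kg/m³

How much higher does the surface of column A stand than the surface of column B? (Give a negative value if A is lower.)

For any compensation level in the mantle, the mantle terms cancel and isostasy reduces to e = (Σt_A − Σt_B) − (Σ(ρt)_A − Σ(ρt)_B) / ρ_m.
Σt_A = 25.46 km; Σt_B = 23.1 km; Σ(ρt)_A = 73324.8; Σ(ρt)_B = 62370 (in km·kg/m³).
e = (25.46 − 23.1) − (73324.8 − 62370) / 3390 = −0.872 km.

−0.872 km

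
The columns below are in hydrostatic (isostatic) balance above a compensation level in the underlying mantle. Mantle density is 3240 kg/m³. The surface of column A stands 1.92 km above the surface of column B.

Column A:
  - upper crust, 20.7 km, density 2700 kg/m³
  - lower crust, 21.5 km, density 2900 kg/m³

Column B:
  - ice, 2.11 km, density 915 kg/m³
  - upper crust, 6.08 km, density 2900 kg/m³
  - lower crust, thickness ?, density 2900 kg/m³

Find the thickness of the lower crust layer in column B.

15.6 km

Take the compensation level at the base of the deeper column (depth z_c below the surface of column A) and equate Σ ρ_i t_i down to z_c; mantle fills any gap and the z_c terms cancel.
Column A: 20.7×2700 + 21.5×2900 + (z_c − 42.2)×3240
Column B: 1.92×0 + 2.11×915 + 6.08×2900 + x×2900 + (z_c − 1.92 − 8.19 − x)×3240
The z_c×3240 term appears on both sides and cancels. Collect the known terms of each column as K = Σ(ρt)_known − 3240 × (depth of known layers): K_A = 118240 − 3240×42.2 = −18488; K_B = 19562.65 − 3240×(1.92 + 8.19) = −13193.75.
Balance: K_A = K_B − x×(3240 − 2900), so x = (K_B − K_A)/(3240 − 2900) = 5294.25/340 = 15.6 km.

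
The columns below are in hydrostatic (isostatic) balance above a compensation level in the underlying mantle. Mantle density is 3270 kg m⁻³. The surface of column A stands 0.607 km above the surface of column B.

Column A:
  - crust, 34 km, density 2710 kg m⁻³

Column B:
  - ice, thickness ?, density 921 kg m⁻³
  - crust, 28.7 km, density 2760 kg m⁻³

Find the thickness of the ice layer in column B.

Take the compensation level at the base of the deeper column (depth z_c below the surface of column A) and equate Σ ρ_i t_i down to z_c; mantle fills any gap and the z_c terms cancel.
Column A: 34×2710 + (z_c − 34)×3270
Column B: 0.607×0 + x×921 + 28.7×2760 + (z_c − 0.607 − 28.7 − x)×3270
The z_c×3270 term appears on both sides and cancels. Collect the known terms of each column as K = Σ(ρt)_known − 3270 × (depth of known layers): K_A = 92140 − 3270×34 = −19040; K_B = 79212 − 3270×(0.607 + 28.7) = −16621.89.
Balance: K_A = K_B − x×(3270 − 921), so x = (K_B − K_A)/(3270 − 921) = 2418.11/2349 = 1.03 km.

1.03 km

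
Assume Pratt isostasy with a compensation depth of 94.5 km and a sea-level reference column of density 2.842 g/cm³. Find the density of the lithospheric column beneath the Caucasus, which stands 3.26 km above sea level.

Pratt balance: ρ_ref D = ρ (D + h).
ρ = ρ_ref D/(D + h) = 2.842 × 94.5 km/(94.5 km + 3.26 km) = 2.75 g/cm³.

2.75 g/cm³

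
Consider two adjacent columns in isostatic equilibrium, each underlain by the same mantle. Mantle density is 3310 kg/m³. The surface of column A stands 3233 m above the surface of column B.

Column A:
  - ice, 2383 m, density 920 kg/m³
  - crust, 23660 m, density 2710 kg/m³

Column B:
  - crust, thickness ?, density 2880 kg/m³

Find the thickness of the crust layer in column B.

21400 m

Take the compensation level at the base of the deeper column (depth z_c below the surface of column A) and equate Σ ρ_i t_i down to z_c; mantle fills any gap and the z_c terms cancel.
Column A: 2383×920 + 23660×2710 + (z_c − 26043)×3310
Column B: 3233×0 + x×2880 + (z_c − 3233 − 0 − x)×3310
The z_c×3310 term appears on both sides and cancels. Collect the known terms of each column as K = Σ(ρt)_known − 3310 × (depth of known layers): K_A = 66310960 − 3310×26043 = −19891370; K_B = 0 − 3310×(3233 + 0) = −10701230.
Balance: K_A = K_B − x×(3310 − 2880), so x = (K_B − K_A)/(3310 − 2880) = 9190140/430 = 21400 m.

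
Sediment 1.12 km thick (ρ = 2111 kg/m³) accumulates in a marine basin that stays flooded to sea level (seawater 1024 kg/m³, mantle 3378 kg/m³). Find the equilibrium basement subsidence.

Submarine loading: the sediment displaces seawater, and the subsidence is in turn flooded, so s (ρ_m − ρ_w) = t (ρ_sed − ρ_w).
s = 1.12 km × (2111 − 1024) / (3378 − 1024) = 0.517 km.

0.517 km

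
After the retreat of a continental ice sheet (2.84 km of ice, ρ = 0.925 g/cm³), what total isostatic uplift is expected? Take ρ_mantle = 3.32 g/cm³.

Removing the load lets mantle flow back in; uplift u satisfies ρ_ice t = ρ_m u.
u = t ρ_ice/ρ_m = 2.84 km × 0.925/3.32 = 0.791 km.

0.791 km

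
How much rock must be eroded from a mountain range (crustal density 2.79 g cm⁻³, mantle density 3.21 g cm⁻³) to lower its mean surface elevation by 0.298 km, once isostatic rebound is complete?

Net drop Δ = e − u = e − e ρ_c/ρ_m = e (ρ_m − ρ_c)/ρ_m.
e = Δ ρ_m/(ρ_m − ρ_c) = 0.298 km × 3.21/0.42 = 2.28 km.

2.28 km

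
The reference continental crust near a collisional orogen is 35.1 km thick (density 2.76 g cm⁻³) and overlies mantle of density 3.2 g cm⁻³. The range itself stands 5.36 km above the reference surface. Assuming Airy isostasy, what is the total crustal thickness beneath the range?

74.1 km

Root depth r = h ρ_c / (ρ_m − ρ_c) = 5.36 km × 2.76 / 0.44 = 33.62 km.
Total thickness = T + h + r = 35.1 km + 5.36 km + 33.62 km = 74.1 km.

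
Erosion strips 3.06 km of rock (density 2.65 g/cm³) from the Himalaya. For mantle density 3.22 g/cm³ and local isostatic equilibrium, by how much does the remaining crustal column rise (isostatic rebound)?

2.52 km

Unloading: uplift u = e ρ_c/ρ_m = 3.06 km × 2.65/3.22 = 2.52 km.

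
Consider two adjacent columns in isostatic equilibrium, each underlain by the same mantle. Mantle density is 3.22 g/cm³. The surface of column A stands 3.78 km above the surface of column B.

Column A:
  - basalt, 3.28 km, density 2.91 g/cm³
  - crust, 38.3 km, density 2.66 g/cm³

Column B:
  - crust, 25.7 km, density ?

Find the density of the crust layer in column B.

Take the compensation level at the base of the deeper column (depth z_c below the surface of column A) and equate Σ ρ_i t_i down to z_c; mantle fills any gap and the z_c terms cancel.
Column A: 3.28×2.91 + 38.3×2.66 + (z_c − 41.58)×3.22
Column B: 3.78×0 + 25.7×ρ + (z_c − 3.78 − 25.7)×3.22
The z_c×3.22 term appears on both sides and cancels. Collect the known terms of each column as K = Σ(ρt)_known − 3.22 × (depth of known layers): K_A = 111.4228 − 3.22×41.58 = −22.4648; K_B = 0 − 3.22×(3.78 + 25.7) = −94.9256.
Balance: K_A = K_B + 25.7×ρ, so ρ = (K_A − K_B)/25.7 = 72.4608/25.7 = 2.82 g/cm³.

2.82 g/cm³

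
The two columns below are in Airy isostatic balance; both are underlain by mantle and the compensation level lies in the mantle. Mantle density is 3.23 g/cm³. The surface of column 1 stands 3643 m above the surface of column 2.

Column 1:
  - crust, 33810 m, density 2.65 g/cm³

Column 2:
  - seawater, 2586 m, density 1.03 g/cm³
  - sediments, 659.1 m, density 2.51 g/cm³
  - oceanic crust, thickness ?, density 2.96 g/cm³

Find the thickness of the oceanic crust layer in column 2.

Take the compensation level at the base of the deeper column (depth z_c below the surface of column 1) and equate Σ ρ_i t_i down to z_c; mantle fills any gap and the z_c terms cancel.
Column 1: 33810×2.65 + (z_c − 33810)×3.23
Column 2: 3643×0 + 2586×1.03 + 659.1×2.51 + x×2.96 + (z_c − 3643 − 3245.1 − x)×3.23
The z_c×3.23 term appears on both sides and cancels. Collect the known terms of each column as K = Σ(ρt)_known − 3.23 × (depth of known layers): K_1 = 89596.5 − 3.23×33810 = −19609.8; K_2 = 4317.921 − 3.23×(3643 + 3245.1) = −17930.642.
Balance: K_1 = K_2 − x×(3.23 − 2.96), so x = (K_2 − K_1)/(3.23 − 2.96) = 1679.16/0.27 = 6220 m.

6220 m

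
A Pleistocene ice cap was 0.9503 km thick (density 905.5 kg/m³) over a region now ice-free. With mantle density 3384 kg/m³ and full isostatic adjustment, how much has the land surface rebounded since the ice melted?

Removing the load lets mantle flow back in; uplift u satisfies ρ_ice t = ρ_m u.
u = t ρ_ice/ρ_m = 0.9503 km × 905.5/3384 = 0.254 km.

0.254 km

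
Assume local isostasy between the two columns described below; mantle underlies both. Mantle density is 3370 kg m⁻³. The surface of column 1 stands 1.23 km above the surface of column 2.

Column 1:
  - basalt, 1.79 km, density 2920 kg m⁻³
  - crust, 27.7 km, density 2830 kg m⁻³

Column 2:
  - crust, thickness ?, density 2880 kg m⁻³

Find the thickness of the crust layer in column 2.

Take the compensation level at the base of the deeper column (depth z_c below the surface of column 1) and equate Σ ρ_i t_i down to z_c; mantle fills any gap and the z_c terms cancel.
Column 1: 1.79×2920 + 27.7×2830 + (z_c − 29.49)×3370
Column 2: 1.23×0 + x×2880 + (z_c − 1.23 − 0 − x)×3370
The z_c×3370 term appears on both sides and cancels. Collect the known terms of each column as K = Σ(ρt)_known − 3370 × (depth of known layers): K_1 = 83617.8 − 3370×29.49 = −15763.5; K_2 = 0 − 3370×(1.23 + 0) = −4145.1.
Balance: K_1 = K_2 − x×(3370 − 2880), so x = (K_2 − K_1)/(3370 − 2880) = 11618.4/490 = 23.7 km.

23.7 km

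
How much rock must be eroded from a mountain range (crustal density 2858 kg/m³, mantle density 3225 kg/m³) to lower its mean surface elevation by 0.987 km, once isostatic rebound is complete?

8.67 km

Net drop Δ = e − u = e − e ρ_c/ρ_m = e (ρ_m − ρ_c)/ρ_m.
e = Δ ρ_m/(ρ_m − ρ_c) = 0.987 km × 3225/367 = 8.67 km.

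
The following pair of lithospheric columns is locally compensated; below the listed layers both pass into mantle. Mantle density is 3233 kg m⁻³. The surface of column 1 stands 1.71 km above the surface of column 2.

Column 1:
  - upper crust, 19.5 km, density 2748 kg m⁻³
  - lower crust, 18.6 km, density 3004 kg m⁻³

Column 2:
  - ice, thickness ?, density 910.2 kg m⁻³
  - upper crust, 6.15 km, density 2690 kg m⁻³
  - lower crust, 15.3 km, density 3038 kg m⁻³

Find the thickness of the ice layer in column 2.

0.803 km

Take the compensation level at the base of the deeper column (depth z_c below the surface of column 1) and equate Σ ρ_i t_i down to z_c; mantle fills any gap and the z_c terms cancel.
Column 1: 19.5×2748 + 18.6×3004 + (z_c − 38.1)×3233
Column 2: 1.71×0 + x×910.2 + 6.15×2690 + 15.3×3038 + (z_c − 1.71 − 21.45 − x)×3233
The z_c×3233 term appears on both sides and cancels. Collect the known terms of each column as K = Σ(ρt)_known − 3233 × (depth of known layers): K_1 = 109460.4 − 3233×38.1 = −13716.9; K_2 = 63024.9 − 3233×(1.71 + 21.45) = −11851.38.
Balance: K_1 = K_2 − x×(3233 − 910.2), so x = (K_2 − K_1)/(3233 − 910.2) = 1865.52/2322.8 = 0.803 km.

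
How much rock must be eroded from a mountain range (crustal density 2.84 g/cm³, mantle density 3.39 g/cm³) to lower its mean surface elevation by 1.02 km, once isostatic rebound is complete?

6.29 km

Net drop Δ = e − u = e − e ρ_c/ρ_m = e (ρ_m − ρ_c)/ρ_m.
e = Δ ρ_m/(ρ_m − ρ_c) = 1.02 km × 3.39/0.55 = 6.29 km.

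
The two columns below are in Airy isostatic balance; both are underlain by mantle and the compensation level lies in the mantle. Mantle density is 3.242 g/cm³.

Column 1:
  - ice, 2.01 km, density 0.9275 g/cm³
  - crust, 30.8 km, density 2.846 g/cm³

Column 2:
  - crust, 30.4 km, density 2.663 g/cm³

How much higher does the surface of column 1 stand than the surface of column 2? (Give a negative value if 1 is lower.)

For any compensation level in the mantle, the mantle terms cancel and isostasy reduces to e = (Σt_1 − Σt_2) − (Σ(ρt)_1 − Σ(ρt)_2) / ρ_m.
Σt_1 = 32.81 km; Σt_2 = 30.4 km; Σ(ρt)_1 = 89.521075; Σ(ρt)_2 = 80.9552 (in km·g/cm³).
e = (32.81 − 30.4) − (89.521075 − 80.9552) / 3.242 = −0.232 km.

−0.232 km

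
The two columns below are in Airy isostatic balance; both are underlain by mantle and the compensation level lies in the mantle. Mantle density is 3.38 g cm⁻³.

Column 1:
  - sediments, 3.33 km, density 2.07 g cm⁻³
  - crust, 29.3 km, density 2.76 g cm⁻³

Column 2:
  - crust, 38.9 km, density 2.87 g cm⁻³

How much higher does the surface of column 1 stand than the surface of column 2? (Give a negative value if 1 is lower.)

For any compensation level in the mantle, the mantle terms cancel and isostasy reduces to e = (Σt_1 − Σt_2) − (Σ(ρt)_1 − Σ(ρt)_2) / ρ_m.
Σt_1 = 32.63 km; Σt_2 = 38.9 km; Σ(ρt)_1 = 87.7611; Σ(ρt)_2 = 111.643 (in km·g cm⁻³).
e = (32.63 − 38.9) − (87.7611 − 111.643) / 3.38 = 0.796 km.

0.796 km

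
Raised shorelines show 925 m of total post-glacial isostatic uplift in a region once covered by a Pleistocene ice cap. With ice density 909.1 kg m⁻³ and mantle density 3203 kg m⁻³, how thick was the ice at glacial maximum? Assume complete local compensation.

u = t ρ_ice/ρ_m → t = u ρ_m/ρ_ice = 925 m × 3203/909.1 = 3260 m.

3260 m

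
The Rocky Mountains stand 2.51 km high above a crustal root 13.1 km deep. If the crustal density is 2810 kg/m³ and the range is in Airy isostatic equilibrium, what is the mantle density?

Airy balance: ρ_c h = (ρ_m − ρ_c) r → ρ_m = ρ_c (1 + h/r).
ρ_m = 2810 × (1 + 2.51 km/13.1 km) = 3350 kg/m³.

3350 kg/m³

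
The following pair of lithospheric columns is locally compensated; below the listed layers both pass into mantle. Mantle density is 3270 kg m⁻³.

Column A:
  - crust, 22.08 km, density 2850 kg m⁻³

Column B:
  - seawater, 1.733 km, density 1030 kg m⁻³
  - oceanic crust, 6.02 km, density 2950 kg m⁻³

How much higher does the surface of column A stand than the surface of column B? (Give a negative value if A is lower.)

For any compensation level in the mantle, the mantle terms cancel and isostasy reduces to e = (Σt_A − Σt_B) − (Σ(ρt)_A − Σ(ρt)_B) / ρ_m.
Σt_A = 22.08 km; Σt_B = 7.753 km; Σ(ρt)_A = 62928; Σ(ρt)_B = 19543.99 (in km·kg m⁻³).
e = (22.08 − 7.753) − (62928 − 19543.99) / 3270 = 1.06 km.

1.06 km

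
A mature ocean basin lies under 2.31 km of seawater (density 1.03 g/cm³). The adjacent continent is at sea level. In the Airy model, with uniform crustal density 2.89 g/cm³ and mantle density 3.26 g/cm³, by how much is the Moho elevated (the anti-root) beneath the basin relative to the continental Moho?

11.6 km

In Airy isostatic equilibrium: replacing crust with seawater at the top is compensated by replacing crust with mantle at the base: d (ρ_c − ρ_w) = a (ρ_m − ρ_c).
a = d (ρ_c − ρ_w)/(ρ_m − ρ_c) = 2.31 km × 1.86/0.37 = 11.6 km.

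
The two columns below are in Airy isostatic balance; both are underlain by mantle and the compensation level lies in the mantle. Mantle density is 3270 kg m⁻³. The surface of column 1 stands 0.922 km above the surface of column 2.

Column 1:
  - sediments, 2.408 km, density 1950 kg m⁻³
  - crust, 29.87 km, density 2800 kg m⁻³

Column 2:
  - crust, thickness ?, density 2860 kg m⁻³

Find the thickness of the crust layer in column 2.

Take the compensation level at the base of the deeper column (depth z_c below the surface of column 1) and equate Σ ρ_i t_i down to z_c; mantle fills any gap and the z_c terms cancel.
Column 1: 2.408×1950 + 29.87×2800 + (z_c − 32.278)×3270
Column 2: 0.922×0 + x×2860 + (z_c − 0.922 − 0 − x)×3270
The z_c×3270 term appears on both sides and cancels. Collect the known terms of each column as K = Σ(ρt)_known − 3270 × (depth of known layers): K_1 = 88331.6 − 3270×32.278 = −17217.46; K_2 = 0 − 3270×(0.922 + 0) = −3014.94.
Balance: K_1 = K_2 − x×(3270 − 2860), so x = (K_2 − K_1)/(3270 − 2860) = 14202.5/410 = 34.6 km.

34.6 km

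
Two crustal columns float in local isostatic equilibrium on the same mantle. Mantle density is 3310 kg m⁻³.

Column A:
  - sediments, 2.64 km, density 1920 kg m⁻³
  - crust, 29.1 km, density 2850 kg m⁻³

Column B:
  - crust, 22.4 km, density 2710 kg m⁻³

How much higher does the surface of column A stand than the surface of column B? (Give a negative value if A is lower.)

1.09 km

For any compensation level in the mantle, the mantle terms cancel and isostasy reduces to e = (Σt_A − Σt_B) − (Σ(ρt)_A − Σ(ρt)_B) / ρ_m.
Σt_A = 31.74 km; Σt_B = 22.4 km; Σ(ρt)_A = 88003.8; Σ(ρt)_B = 60704 (in km·kg m⁻³).
e = (31.74 − 22.4) − (88003.8 − 60704) / 3310 = 1.09 km.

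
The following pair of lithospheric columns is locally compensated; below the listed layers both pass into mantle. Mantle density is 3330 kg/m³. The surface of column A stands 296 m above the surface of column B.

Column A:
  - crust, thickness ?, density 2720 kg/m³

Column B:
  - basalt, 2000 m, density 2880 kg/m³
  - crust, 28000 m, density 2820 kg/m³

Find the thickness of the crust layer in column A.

26500 m

Take the compensation level at the base of the deeper column (depth z_c below the surface of column A) and equate Σ ρ_i t_i down to z_c; mantle fills any gap and the z_c terms cancel.
Column A: x×2720 + (z_c − 0 − x)×3330
Column B: 296×0 + 2000×2880 + 28000×2820 + (z_c − 296 − 30000)×3330
The z_c×3330 term appears on both sides and cancels. Collect the known terms of each column as K = Σ(ρt)_known − 3330 × (depth of known layers): K_A = 0 − 3330×0 = 0; K_B = 84720000 − 3330×(296 + 30000) = −16165680.
Balance: K_A − x×(3330 − 2720) = K_B, so x = (K_A − K_B)/(3330 − 2720) = 16165700/610 = 26500 m.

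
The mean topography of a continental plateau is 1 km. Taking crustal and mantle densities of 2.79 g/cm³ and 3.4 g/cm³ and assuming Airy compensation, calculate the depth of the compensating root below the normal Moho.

4.57 km

Isostatic balance requires: the weight of the topography is balanced by the buoyancy of the root, ρ_c h = (ρ_m − ρ_c) r.
r = h · ρ_c / (ρ_m − ρ_c) = 1 km × 2.79 / (3.4 − 2.79) = 4.57 km.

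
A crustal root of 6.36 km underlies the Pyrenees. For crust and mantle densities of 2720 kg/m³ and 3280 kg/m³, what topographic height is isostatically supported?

1.31 km

By Archimedes' principle applied to the lithosphere: ρ_c h = (ρ_m − ρ_c) r.
h = r (ρ_m − ρ_c) / ρ_c = 6.36 km × (3280 − 2720) / 2720 = 1.31 km.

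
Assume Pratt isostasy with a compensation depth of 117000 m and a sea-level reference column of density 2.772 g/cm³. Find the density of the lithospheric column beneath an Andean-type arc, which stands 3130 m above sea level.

Pratt balance: ρ_ref D = ρ (D + h).
ρ = ρ_ref D/(D + h) = 2.772 × 117000 m/(117000 m + 3130 m) = 2.7 g/cm³.

2.7 g/cm³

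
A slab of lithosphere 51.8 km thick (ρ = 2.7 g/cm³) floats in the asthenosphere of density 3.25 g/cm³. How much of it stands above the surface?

8.77 km

Floating equilibrium: submerged depth d = t ρ_obj/ρ_fluid = 51.8 km × 2.7/3.25 = 43.03 km.
Freeboard = t − d = 51.8 km − 43.03 km = 8.77 km.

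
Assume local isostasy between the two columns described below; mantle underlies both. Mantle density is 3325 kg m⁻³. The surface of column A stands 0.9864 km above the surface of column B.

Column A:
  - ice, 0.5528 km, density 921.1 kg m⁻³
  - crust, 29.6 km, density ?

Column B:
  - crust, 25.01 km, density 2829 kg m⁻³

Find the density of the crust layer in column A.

2840 kg m⁻³

Take the compensation level at the base of the deeper column (depth z_c below the surface of column A) and equate Σ ρ_i t_i down to z_c; mantle fills any gap and the z_c terms cancel.
Column A: 0.5528×921.1 + 29.6×ρ + (z_c − 30.1528)×3325
Column B: 0.9864×0 + 25.01×2829 + (z_c − 0.9864 − 25.01)×3325
The z_c×3325 term appears on both sides and cancels. Collect the known terms of each column as K = Σ(ρt)_known − 3325 × (depth of known layers): K_A = 509.18408 − 3325×30.1528 = −99748.8759; K_B = 70753.29 − 3325×(0.9864 + 25.01) = −15684.74.
Balance: K_A + 29.6×ρ = K_B, so ρ = (K_B − K_A)/29.6 = 84064.1/29.6 = 2840 kg m⁻³.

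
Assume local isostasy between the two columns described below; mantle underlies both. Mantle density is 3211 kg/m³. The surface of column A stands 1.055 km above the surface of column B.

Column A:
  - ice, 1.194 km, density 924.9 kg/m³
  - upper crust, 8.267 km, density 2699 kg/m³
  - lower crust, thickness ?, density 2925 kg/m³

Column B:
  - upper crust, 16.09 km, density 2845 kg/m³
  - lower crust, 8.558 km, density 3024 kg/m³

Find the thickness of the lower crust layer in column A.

Take the compensation level at the base of the deeper column (depth z_c below the surface of column A) and equate Σ ρ_i t_i down to z_c; mantle fills any gap and the z_c terms cancel.
Column A: 1.194×924.9 + 8.267×2699 + x×2925 + (z_c − 9.461 − x)×3211
Column B: 1.055×0 + 16.09×2845 + 8.558×3024 + (z_c − 1.055 − 24.648)×3211
The z_c×3211 term appears on both sides and cancels. Collect the known terms of each column as K = Σ(ρt)_known − 3211 × (depth of known layers): K_A = 23416.9636 − 3211×9.461 = −6962.3074; K_B = 71655.442 − 3211×(1.055 + 24.648) = −10876.891.
Balance: K_A − x×(3211 − 2925) = K_B, so x = (K_A − K_B)/(3211 − 2925) = 3914.58/286 = 13.7 km.

13.7 km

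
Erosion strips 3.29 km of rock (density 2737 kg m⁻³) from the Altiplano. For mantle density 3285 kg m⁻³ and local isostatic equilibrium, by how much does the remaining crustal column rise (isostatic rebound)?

Unloading: uplift u = e ρ_c/ρ_m = 3.29 km × 2737/3285 = 2.74 km.

2.74 km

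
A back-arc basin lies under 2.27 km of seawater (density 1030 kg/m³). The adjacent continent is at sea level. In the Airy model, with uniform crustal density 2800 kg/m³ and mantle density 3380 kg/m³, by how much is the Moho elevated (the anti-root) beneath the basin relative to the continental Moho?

Balancing pressure at the compensation depth: replacing crust with seawater at the top is compensated by replacing crust with mantle at the base: d (ρ_c − ρ_w) = a (ρ_m − ρ_c).
a = d (ρ_c − ρ_w)/(ρ_m − ρ_c) = 2.27 km × 1770/580 = 6.93 km.

6.93 km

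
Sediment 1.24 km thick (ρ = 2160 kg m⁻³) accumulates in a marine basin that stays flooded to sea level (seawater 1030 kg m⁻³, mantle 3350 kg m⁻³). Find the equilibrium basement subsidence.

Submarine loading: the sediment displaces seawater, and the subsidence is in turn flooded, so s (ρ_m − ρ_w) = t (ρ_sed − ρ_w).
s = 1.24 km × (2160 − 1030) / (3350 − 1030) = 0.604 km.

0.604 km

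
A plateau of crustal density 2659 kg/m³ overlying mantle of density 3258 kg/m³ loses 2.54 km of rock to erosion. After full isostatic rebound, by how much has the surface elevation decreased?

0.467 km

Rebound u = e ρ_c/ρ_m = 2.54 km × 2659/3258 = 2.073 km.
Net surface drop = e − u = 2.54 km − 2.073 km = e (ρ_m − ρ_c)/ρ_m = 0.467 km.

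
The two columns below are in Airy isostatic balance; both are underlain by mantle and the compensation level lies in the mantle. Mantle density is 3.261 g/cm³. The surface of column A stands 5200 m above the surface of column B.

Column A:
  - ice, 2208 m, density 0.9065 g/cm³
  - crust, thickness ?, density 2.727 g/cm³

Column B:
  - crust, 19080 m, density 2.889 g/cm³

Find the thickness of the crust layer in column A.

35300 m

Take the compensation level at the base of the deeper column (depth z_c below the surface of column A) and equate Σ ρ_i t_i down to z_c; mantle fills any gap and the z_c terms cancel.
Column A: 2208×0.9065 + x×2.727 + (z_c − 2208 − x)×3.261
Column B: 5200×0 + 19080×2.889 + (z_c − 5200 − 19080)×3.261
The z_c×3.261 term appears on both sides and cancels. Collect the known terms of each column as K = Σ(ρt)_known − 3.261 × (depth of known layers): K_A = 2001.552 − 3.261×2208 = −5198.736; K_B = 55122.12 − 3.261×(5200 + 19080) = −24054.96.
Balance: K_A − x×(3.261 − 2.727) = K_B, so x = (K_A − K_B)/(3.261 − 2.727) = 18856.2/0.534 = 35300 m.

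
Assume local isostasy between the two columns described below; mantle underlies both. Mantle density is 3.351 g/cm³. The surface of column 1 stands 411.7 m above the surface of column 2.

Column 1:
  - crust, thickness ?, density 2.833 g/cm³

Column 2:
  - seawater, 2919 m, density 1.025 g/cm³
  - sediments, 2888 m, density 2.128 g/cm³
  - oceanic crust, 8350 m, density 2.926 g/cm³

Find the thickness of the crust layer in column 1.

Take the compensation level at the base of the deeper column (depth z_c below the surface of column 1) and equate Σ ρ_i t_i down to z_c; mantle fills any gap and the z_c terms cancel.
Column 1: x×2.833 + (z_c − 0 − x)×3.351
Column 2: 411.7×0 + 2919×1.025 + 2888×2.128 + 8350×2.926 + (z_c − 411.7 − 14157)×3.351
The z_c×3.351 term appears on both sides and cancels. Collect the known terms of each column as K = Σ(ρt)_known − 3.351 × (depth of known layers): K_1 = 0 − 3.351×0 = 0; K_2 = 33569.739 − 3.351×(411.7 + 14157) = −15249.9747.
Balance: K_1 − x×(3.351 − 2.833) = K_2, so x = (K_1 − K_2)/(3.351 − 2.833) = 15250/0.518 = 29400 m.

29400 m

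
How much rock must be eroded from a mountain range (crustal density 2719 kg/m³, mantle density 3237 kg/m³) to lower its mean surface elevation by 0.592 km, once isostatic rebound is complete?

3.7 km

Net drop Δ = e − u = e − e ρ_c/ρ_m = e (ρ_m − ρ_c)/ρ_m.
e = Δ ρ_m/(ρ_m − ρ_c) = 0.592 km × 3237/518 = 3.7 km.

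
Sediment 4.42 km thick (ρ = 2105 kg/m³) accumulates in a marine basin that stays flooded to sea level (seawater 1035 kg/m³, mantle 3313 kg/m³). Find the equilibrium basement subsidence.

2.08 km

Submarine loading: the sediment displaces seawater, and the subsidence is in turn flooded, so s (ρ_m − ρ_w) = t (ρ_sed − ρ_w).
s = 4.42 km × (2105 − 1035) / (3313 − 1035) = 2.08 km.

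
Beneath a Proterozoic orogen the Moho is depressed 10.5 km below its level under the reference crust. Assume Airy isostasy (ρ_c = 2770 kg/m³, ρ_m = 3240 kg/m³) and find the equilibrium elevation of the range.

In Airy isostatic equilibrium: ρ_c h = (ρ_m − ρ_c) r.
h = r (ρ_m − ρ_c) / ρ_c = 10.5 km × (3240 − 2770) / 2770 = 1.78 km.

1.78 km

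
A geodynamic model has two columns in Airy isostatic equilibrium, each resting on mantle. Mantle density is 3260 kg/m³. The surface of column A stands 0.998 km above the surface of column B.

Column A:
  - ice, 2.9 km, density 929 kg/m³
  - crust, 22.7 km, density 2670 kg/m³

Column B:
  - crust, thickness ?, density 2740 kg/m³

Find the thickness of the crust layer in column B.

Take the compensation level at the base of the deeper column (depth z_c below the surface of column A) and equate Σ ρ_i t_i down to z_c; mantle fills any gap and the z_c terms cancel.
Column A: 2.9×929 + 22.7×2670 + (z_c − 25.6)×3260
Column B: 0.998×0 + x×2740 + (z_c − 0.998 − 0 − x)×3260
The z_c×3260 term appears on both sides and cancels. Collect the known terms of each column as K = Σ(ρt)_known − 3260 × (depth of known layers): K_A = 63303.1 − 3260×25.6 = −20152.9; K_B = 0 − 3260×(0.998 + 0) = −3253.48.
Balance: K_A = K_B − x×(3260 − 2740), so x = (K_B − K_A)/(3260 − 2740) = 16899.4/520 = 32.5 km.

32.5 km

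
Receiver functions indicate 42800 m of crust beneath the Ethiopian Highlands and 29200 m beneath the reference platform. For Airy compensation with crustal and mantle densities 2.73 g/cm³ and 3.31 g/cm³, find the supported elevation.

2380 m

Excess crust Δ = 42800 m − 29200 m = 13600 m, split between elevation h and root r with h + r = Δ.
Airy balance ρ_c h = (ρ_m − ρ_c) r gives r = h ρ_c/(ρ_m − ρ_c), so h (1 + ρ_c/(ρ_m − ρ_c)) = Δ, i.e. h = Δ (ρ_m − ρ_c)/ρ_m.
h = 13600 m × 0.58/3.31 = 2380 m.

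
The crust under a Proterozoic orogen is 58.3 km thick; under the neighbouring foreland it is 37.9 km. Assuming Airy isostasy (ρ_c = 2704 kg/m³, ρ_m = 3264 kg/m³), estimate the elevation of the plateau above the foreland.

3.5 km

Excess crust Δ = 58.3 km − 37.9 km = 20.4 km, split between elevation h and root r with h + r = Δ.
Airy balance ρ_c h = (ρ_m − ρ_c) r gives r = h ρ_c/(ρ_m − ρ_c), so h (1 + ρ_c/(ρ_m − ρ_c)) = Δ, i.e. h = Δ (ρ_m − ρ_c)/ρ_m.
h = 20.4 km × 560/3264 = 3.5 km.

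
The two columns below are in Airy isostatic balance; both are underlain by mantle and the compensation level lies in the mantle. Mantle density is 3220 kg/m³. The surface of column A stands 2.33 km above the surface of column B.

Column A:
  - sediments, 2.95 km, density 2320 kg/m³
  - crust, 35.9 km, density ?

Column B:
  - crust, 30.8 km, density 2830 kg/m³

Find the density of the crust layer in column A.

Take the compensation level at the base of the deeper column (depth z_c below the surface of column A) and equate Σ ρ_i t_i down to z_c; mantle fills any gap and the z_c terms cancel.
Column A: 2.95×2320 + 35.9×ρ + (z_c − 38.85)×3220
Column B: 2.33×0 + 30.8×2830 + (z_c − 2.33 − 30.8)×3220
The z_c×3220 term appears on both sides and cancels. Collect the known terms of each column as K = Σ(ρt)_known − 3220 × (depth of known layers): K_A = 6844 − 3220×38.85 = −118253; K_B = 87164 − 3220×(2.33 + 30.8) = −19514.6.
Balance: K_A + 35.9×ρ = K_B, so ρ = (K_B − K_A)/35.9 = 98738.4/35.9 = 2750 kg/m³.

2750 kg/m³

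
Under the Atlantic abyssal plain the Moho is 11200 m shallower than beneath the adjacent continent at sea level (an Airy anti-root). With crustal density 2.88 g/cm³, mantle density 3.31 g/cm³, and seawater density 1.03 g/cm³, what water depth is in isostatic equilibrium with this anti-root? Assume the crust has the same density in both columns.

2600 m

Replacing a thickness d of crust by seawater at the top must be balanced by replacing crust with mantle at the base: d (ρ_c − ρ_w) = a (ρ_m − ρ_c).
d = a (ρ_m − ρ_c)/(ρ_c − ρ_w) = 11200 m × 0.43/1.85 = 2600 m.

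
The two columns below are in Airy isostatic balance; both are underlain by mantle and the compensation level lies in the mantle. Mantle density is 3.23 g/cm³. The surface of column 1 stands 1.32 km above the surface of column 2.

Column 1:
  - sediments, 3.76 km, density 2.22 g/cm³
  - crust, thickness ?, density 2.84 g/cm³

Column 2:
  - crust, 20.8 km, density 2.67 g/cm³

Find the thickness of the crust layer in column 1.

31.1 km

Take the compensation level at the base of the deeper column (depth z_c below the surface of column 1) and equate Σ ρ_i t_i down to z_c; mantle fills any gap and the z_c terms cancel.
Column 1: 3.76×2.22 + x×2.84 + (z_c − 3.76 − x)×3.23
Column 2: 1.32×0 + 20.8×2.67 + (z_c − 1.32 − 20.8)×3.23
The z_c×3.23 term appears on both sides and cancels. Collect the known terms of each column as K = Σ(ρt)_known − 3.23 × (depth of known layers): K_1 = 8.3472 − 3.23×3.76 = −3.7976; K_2 = 55.536 − 3.23×(1.32 + 20.8) = −15.9116.
Balance: K_1 − x×(3.23 − 2.84) = K_2, so x = (K_1 − K_2)/(3.23 − 2.84) = 12.114/0.39 = 31.1 km.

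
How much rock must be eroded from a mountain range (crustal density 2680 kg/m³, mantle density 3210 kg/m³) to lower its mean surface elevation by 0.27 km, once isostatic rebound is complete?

1.64 km

Net drop Δ = e − u = e − e ρ_c/ρ_m = e (ρ_m − ρ_c)/ρ_m.
e = Δ ρ_m/(ρ_m − ρ_c) = 0.27 km × 3210/530 = 1.64 km.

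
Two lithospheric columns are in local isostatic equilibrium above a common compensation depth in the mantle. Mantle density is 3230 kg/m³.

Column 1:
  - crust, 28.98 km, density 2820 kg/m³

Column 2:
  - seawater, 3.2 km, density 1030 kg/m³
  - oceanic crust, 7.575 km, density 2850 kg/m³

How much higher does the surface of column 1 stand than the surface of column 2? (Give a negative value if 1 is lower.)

For any compensation level in the mantle, the mantle terms cancel and isostasy reduces to e = (Σt_1 − Σt_2) − (Σ(ρt)_1 − Σ(ρt)_2) / ρ_m.
Σt_1 = 28.98 km; Σt_2 = 10.775 km; Σ(ρt)_1 = 81723.6; Σ(ρt)_2 = 24884.75 (in km·kg/m³).
e = (28.98 − 10.775) − (81723.6 − 24884.75) / 3230 = 0.608 km.

0.608 km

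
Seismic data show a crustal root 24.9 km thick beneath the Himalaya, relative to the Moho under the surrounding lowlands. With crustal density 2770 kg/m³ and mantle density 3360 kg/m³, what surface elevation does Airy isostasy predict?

5.3 km

Isostatic balance requires: ρ_c h = (ρ_m − ρ_c) r.
h = r (ρ_m − ρ_c) / ρ_c = 24.9 km × (3360 − 2770) / 2770 = 5.3 km.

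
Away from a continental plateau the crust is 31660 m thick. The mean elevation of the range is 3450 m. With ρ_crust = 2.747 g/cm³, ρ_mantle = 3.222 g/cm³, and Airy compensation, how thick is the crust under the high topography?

Root depth r = h ρ_c / (ρ_m − ρ_c) = 3450 m × 2.747 / 0.475 = 19950 m.
Total thickness = T + h + r = 31660 m + 3450 m + 19950 m = 55100 m.

55100 m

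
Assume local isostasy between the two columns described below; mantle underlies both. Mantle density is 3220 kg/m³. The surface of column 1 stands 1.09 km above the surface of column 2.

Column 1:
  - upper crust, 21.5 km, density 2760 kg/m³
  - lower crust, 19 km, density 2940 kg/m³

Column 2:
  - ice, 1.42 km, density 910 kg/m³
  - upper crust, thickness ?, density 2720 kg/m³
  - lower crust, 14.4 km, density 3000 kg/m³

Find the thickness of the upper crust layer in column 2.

10.5 km

Take the compensation level at the base of the deeper column (depth z_c below the surface of column 1) and equate Σ ρ_i t_i down to z_c; mantle fills any gap and the z_c terms cancel.
Column 1: 21.5×2760 + 19×2940 + (z_c − 40.5)×3220
Column 2: 1.09×0 + 1.42×910 + x×2720 + 14.4×3000 + (z_c − 1.09 − 15.82 − x)×3220
The z_c×3220 term appears on both sides and cancels. Collect the known terms of each column as K = Σ(ρt)_known − 3220 × (depth of known layers): K_1 = 115200 − 3220×40.5 = −15210; K_2 = 44492.2 − 3220×(1.09 + 15.82) = −9958.
Balance: K_1 = K_2 − x×(3220 − 2720), so x = (K_2 − K_1)/(3220 − 2720) = 5252/500 = 10.5 km.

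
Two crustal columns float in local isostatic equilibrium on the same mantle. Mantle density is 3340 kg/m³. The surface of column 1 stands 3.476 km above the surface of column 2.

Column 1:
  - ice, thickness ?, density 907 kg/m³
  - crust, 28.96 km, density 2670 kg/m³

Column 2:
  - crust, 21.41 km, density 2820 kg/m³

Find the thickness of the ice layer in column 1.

1.37 km

Take the compensation level at the base of the deeper column (depth z_c below the surface of column 1) and equate Σ ρ_i t_i down to z_c; mantle fills any gap and the z_c terms cancel.
Column 1: x×907 + 28.96×2670 + (z_c − 28.96 − x)×3340
Column 2: 3.476×0 + 21.41×2820 + (z_c − 3.476 − 21.41)×3340
The z_c×3340 term appears on both sides and cancels. Collect the known terms of each column as K = Σ(ρt)_known − 3340 × (depth of known layers): K_1 = 77323.2 − 3340×28.96 = −19403.2; K_2 = 60376.2 − 3340×(3.476 + 21.41) = −22743.04.
Balance: K_1 − x×(3340 − 907) = K_2, so x = (K_1 − K_2)/(3340 − 907) = 3339.84/2433 = 1.37 km.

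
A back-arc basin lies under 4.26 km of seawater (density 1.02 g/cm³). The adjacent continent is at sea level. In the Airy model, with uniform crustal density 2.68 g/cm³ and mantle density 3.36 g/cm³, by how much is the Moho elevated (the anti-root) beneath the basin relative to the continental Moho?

10.4 km

Balancing pressure at the compensation depth: replacing crust with seawater at the top is compensated by replacing crust with mantle at the base: d (ρ_c − ρ_w) = a (ρ_m − ρ_c).
a = d (ρ_c − ρ_w)/(ρ_m − ρ_c) = 4.26 km × 1.66/0.68 = 10.4 km.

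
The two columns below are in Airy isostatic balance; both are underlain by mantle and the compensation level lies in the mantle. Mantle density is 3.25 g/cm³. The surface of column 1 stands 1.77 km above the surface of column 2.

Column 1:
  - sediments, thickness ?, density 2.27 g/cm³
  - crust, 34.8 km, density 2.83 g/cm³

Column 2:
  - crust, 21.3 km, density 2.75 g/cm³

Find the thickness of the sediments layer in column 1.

1.82 km

Take the compensation level at the base of the deeper column (depth z_c below the surface of column 1) and equate Σ ρ_i t_i down to z_c; mantle fills any gap and the z_c terms cancel.
Column 1: x×2.27 + 34.8×2.83 + (z_c − 34.8 − x)×3.25
Column 2: 1.77×0 + 21.3×2.75 + (z_c − 1.77 − 21.3)×3.25
The z_c×3.25 term appears on both sides and cancels. Collect the known terms of each column as K = Σ(ρt)_known − 3.25 × (depth of known layers): K_1 = 98.484 − 3.25×34.8 = −14.616; K_2 = 58.575 − 3.25×(1.77 + 21.3) = −16.4025.
Balance: K_1 − x×(3.25 − 2.27) = K_2, so x = (K_1 − K_2)/(3.25 − 2.27) = 1.7865/0.98 = 1.82 km.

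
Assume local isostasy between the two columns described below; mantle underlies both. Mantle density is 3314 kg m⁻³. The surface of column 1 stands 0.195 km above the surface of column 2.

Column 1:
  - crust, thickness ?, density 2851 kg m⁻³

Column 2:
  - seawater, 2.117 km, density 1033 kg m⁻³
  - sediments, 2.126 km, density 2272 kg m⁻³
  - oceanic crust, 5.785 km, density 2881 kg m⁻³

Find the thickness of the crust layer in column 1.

22 km

Take the compensation level at the base of the deeper column (depth z_c below the surface of column 1) and equate Σ ρ_i t_i down to z_c; mantle fills any gap and the z_c terms cancel.
Column 1: x×2851 + (z_c − 0 − x)×3314
Column 2: 0.195×0 + 2.117×1033 + 2.126×2272 + 5.785×2881 + (z_c − 0.195 − 10.028)×3314
The z_c×3314 term appears on both sides and cancels. Collect the known terms of each column as K = Σ(ρt)_known − 3314 × (depth of known layers): K_1 = 0 − 3314×0 = 0; K_2 = 23683.718 − 3314×(0.195 + 10.028) = −10195.304.
Balance: K_1 − x×(3314 − 2851) = K_2, so x = (K_1 − K_2)/(3314 − 2851) = 10195.3/463 = 22 km.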